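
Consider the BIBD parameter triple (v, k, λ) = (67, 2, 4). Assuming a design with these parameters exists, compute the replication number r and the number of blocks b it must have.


Any 2-(v, k, λ) BIBD satisfies two necessary conditions:
  (i)  Each point sits in r blocks, and counting incidences through any fixed point gives r(k − 1) = λ(v − 1), so r = λ(v − 1)/(k − 1).
  (ii) Total incidences bk = vr, so b = vr/k.
Step 1: r = λ(v − 1)/(k − 1) = 4·(67 − 1)/(2 − 1) = 4·66/1 = 264/1 = 264.
Step 2: b = vr/k = 67·264/2 = 17688/2 = 8844.
Check integrality: r = 264 ∈ Z ✓, b = 8844 ∈ Z ✓.
(These identities are necessary conditions: they determine r and b for any design with these parameters, but do not by themselves prove that one exists.)

r = 264, b = 8844.


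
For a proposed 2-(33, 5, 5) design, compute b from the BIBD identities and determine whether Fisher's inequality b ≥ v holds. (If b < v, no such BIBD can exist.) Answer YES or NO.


r = λ(v − 1)/(k − 1) = 5·32/4 = 40.
b = vr/k = 33·40/5 = 264.
Fisher's inequality: b ≥ v ⇔ 264 ≥ 33? YES.

YES


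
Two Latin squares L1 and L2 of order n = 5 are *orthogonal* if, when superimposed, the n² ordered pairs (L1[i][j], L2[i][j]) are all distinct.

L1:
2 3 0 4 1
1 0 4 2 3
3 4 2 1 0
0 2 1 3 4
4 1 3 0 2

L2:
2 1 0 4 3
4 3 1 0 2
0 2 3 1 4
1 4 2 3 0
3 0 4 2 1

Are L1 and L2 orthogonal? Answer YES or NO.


Form the n² = 25 superimposed pairs (L1[i][j], L2[i][j]), row by row (rows and columns indexed from 0):
row 0: (2,2) (3,1) (0,0) (4,4) (1,3)
row 1: (1,4) (0,3) (4,1) (2,0) (3,2)
row 2: (3,0) (4,2) (2,3) (1,1) (0,4)
row 3: (0,1) (2,4) (1,2) (3,3) (4,0)
row 4: (4,3) (1,0) (3,4) (0,2) (2,1)
Orthogonality requires all 25 pairs distinct.
Check by first coordinate: for each symbol s of L1, list the L2 entries in the n cells where L1 = s; they must all differ.
  L1 = 0: L2 entries (in reading order) 0, 3, 4, 1, 2 — all 5 distinct ✓
  L1 = 1: L2 entries (in reading order) 3, 4, 1, 2, 0 — all 5 distinct ✓
  L1 = 2: L2 entries (in reading order) 2, 0, 3, 4, 1 — all 5 distinct ✓
  L1 = 3: L2 entries (in reading order) 1, 2, 0, 3, 4 — all 5 distinct ✓
  L1 = 4: L2 entries (in reading order) 4, 1, 2, 0, 3 — all 5 distinct ✓
Every symbol of L1 meets every symbol of L2 exactly once, so all 25 pairs are distinct (25 of 25).
Conclusion: YES.

YES


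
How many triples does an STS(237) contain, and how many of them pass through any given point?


An STS(v) is a 2-(v, 3, 1) BIBD: block size k = 3, λ = 1.
Replication: r(k − 1) = λ(v − 1) ⇒ r·2 = 237 − 1 = 236 ⇒ r = 118.
Block count: b = v(v − 1)/6 = 237·236/6 = 55932/6 = 9322.
(Check via bk = vr: 9322·3 = 27966 = 237·118 = 27966 ✓.)

r = 118, b = 9322.


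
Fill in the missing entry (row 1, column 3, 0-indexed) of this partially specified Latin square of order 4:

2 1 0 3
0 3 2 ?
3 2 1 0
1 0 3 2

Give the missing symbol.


Row 1 contains symbols [0, 2, 3] — missing [1].
Column 3 contains symbols [0, 2, 3] — missing [1].
The missing symbol must appear in both missing sets; intersection = [1].
Therefore the hidden value is 1.

Missing value = 1.


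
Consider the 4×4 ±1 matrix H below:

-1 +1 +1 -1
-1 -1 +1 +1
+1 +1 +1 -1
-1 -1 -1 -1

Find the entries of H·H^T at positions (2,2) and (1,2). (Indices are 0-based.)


Row 1 of H: [-1, -1, 1, 1].
Row 2 of H: [1, 1, 1, -1].
(H·H^T)[2][2] = Σ_j H[2][j]·H[2][j] = (1)² + (1)² + (1)² + (-1)² = 1 + 1 + 1 + 1 = 4.
(H·H^T)[1][2] = Σ_j H[1][j]·H[2][j] = (-1)·(1) + (-1)·(1) + (1)·(1) + (1)·(-1) = -1 + -1 + 1 + -1 = -2.
Rows 1 and 2 are not orthogonal (dot product = -2 ≠ 0), so H is not a Hadamard matrix.

(2,2) entry = 4; (1,2) entry = -2.


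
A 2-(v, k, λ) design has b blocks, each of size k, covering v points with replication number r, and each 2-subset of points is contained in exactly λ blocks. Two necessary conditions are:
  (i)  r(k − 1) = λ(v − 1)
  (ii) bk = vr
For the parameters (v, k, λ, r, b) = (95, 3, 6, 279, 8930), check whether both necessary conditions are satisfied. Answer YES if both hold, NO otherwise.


Condition (i): r(k − 1) = 279·2 = 558; λ(v − 1) = 6·94 = 564. Match? NO.
Condition (ii): bk = 8930·3 = 26790; vr = 95·279 = 26505. Match? NO.
Both conditions hold? NO.

NO


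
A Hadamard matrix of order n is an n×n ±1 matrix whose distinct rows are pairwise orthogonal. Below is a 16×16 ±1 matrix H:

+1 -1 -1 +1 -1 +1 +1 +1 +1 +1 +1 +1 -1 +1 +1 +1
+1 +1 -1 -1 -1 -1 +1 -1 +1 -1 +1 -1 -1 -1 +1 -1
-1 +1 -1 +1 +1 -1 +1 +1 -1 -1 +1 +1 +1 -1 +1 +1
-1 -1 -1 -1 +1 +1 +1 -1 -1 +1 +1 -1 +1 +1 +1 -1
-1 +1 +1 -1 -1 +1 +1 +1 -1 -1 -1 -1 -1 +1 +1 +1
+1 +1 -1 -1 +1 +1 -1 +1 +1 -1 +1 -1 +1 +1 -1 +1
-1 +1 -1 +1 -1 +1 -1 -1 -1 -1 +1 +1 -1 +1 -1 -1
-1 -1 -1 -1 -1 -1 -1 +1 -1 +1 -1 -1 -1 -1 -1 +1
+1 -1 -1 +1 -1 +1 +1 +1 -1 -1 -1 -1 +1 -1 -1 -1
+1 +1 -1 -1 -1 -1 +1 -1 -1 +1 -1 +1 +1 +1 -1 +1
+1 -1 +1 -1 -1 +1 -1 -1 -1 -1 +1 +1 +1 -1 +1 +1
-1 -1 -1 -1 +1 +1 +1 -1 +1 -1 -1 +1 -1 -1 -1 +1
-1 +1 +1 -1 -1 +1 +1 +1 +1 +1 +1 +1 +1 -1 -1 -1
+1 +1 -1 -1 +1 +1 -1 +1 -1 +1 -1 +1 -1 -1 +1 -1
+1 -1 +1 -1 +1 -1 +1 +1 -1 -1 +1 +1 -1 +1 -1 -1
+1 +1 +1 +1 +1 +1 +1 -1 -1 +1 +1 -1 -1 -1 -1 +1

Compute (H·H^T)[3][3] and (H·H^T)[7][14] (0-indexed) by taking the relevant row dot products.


Row 3 of H: [-1, -1, -1, -1, 1, 1, 1, -1, -1, 1, 1, -1, 1, 1, 1, -1].
Row 7 of H: [-1, -1, -1, -1, -1, -1, -1, 1, -1, 1, -1, -1, -1, -1, -1, 1].
Row 14 of H: [1, -1, 1, -1, 1, -1, 1, 1, -1, -1, 1, 1, -1, 1, -1, -1].
(H·H^T)[3][3] = Σ_j H[3][j]·H[3][j] = (-1)² + (-1)² + (-1)² + (-1)² + (1)² + (1)² + (1)² + (-1)² + (-1)² + (1)² + (1)² + (-1)² + (1)² + (1)² + (1)² + (-1)² = 1 + 1 + 1 + 1 + 1 + 1 + 1 + 1 + 1 + 1 + 1 + 1 + 1 + 1 + 1 + 1 = 16.
(H·H^T)[7][14] = Σ_j H[7][j]·H[14][j] = (-1)·(1) + (-1)·(-1) + (-1)·(1) + (-1)·(-1) + (-1)·(1) + (-1)·(-1) + (-1)·(1) + (1)·(1) + (-1)·(-1) + (1)·(-1) + (-1)·(1) + (-1)·(1) + (-1)·(-1) + (-1)·(1) + (-1)·(-1) + (1)·(-1) = -1 + 1 + -1 + 1 + -1 + 1 + -1 + 1 + 1 + -1 + -1 + -1 + 1 + -1 + 1 + -1 = -2.
Rows 7 and 14 are not orthogonal (dot product = -2 ≠ 0), so H is not a Hadamard matrix.

(3,3) entry = 16; (7,14) entry = -2.


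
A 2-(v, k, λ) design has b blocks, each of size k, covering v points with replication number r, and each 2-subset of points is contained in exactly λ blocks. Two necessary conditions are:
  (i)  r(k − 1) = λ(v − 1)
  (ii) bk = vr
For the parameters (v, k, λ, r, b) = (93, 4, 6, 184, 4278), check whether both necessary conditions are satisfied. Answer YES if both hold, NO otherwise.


Condition (i): r(k − 1) = 184·3 = 552; λ(v − 1) = 6·92 = 552. Match? YES.
Condition (ii): bk = 4278·4 = 17112; vr = 93·184 = 17112. Match? YES.
Both conditions hold? YES.

YES


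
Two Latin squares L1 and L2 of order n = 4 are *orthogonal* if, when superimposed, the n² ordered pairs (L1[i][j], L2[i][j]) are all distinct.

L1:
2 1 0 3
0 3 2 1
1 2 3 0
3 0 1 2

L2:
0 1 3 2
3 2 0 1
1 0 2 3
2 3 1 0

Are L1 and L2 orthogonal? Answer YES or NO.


Form the n² = 16 superimposed pairs (L1[i][j], L2[i][j]), row by row (rows and columns indexed from 0):
row 0: (2,0) (1,1) (0,3) (3,2)
row 1: (0,3) (3,2) (2,0) (1,1)
row 2: (1,1) (2,0) (3,2) (0,3)
row 3: (3,2) (0,3) (1,1) (2,0)
Orthogonality requires all 16 pairs distinct.
But the pair (0,3) repeats: cell (0,2) has L1 = 0, L2 = 3, and cell (1,0) has L1 = 0, L2 = 3.
A repeated pair means some other pair never occurs (only 4 distinct pairs out of 16), so the squares are not orthogonal.
Conclusion: NO.

NO


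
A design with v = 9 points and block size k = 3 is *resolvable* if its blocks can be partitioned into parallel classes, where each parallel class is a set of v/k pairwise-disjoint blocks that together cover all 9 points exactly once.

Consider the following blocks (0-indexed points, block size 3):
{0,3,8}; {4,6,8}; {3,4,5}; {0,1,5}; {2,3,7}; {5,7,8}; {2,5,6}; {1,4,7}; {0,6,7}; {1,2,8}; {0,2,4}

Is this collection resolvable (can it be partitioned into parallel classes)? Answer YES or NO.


v = 9, block size k = 3, number of blocks = 11.
For resolvability, blocks must partition into parallel classes of size v/k = 3.
Total blocks must therefore be a multiple of 3: 11 = 3·3 + 2 ⇒ not divisible ✗.
Resolvable? NO.

NO


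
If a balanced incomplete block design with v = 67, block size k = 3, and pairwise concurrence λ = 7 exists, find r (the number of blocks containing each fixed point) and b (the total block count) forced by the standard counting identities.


Any 2-(v, k, λ) BIBD satisfies two necessary conditions:
  (i)  Each point sits in r blocks, and counting incidences through any fixed point gives r(k − 1) = λ(v − 1), so r = λ(v − 1)/(k − 1).
  (ii) Total incidences bk = vr, so b = vr/k.
Step 1: r = λ(v − 1)/(k − 1) = 7·(67 − 1)/(3 − 1) = 7·66/2 = 462/2 = 231.
Step 2: b = vr/k = 67·231/3 = 15477/3 = 5159.
Check integrality: r = 231 ∈ Z ✓, b = 5159 ∈ Z ✓.
(These identities are necessary conditions: they determine r and b for any design with these parameters, but do not by themselves prove that one exists.)

r = 231, b = 5159.


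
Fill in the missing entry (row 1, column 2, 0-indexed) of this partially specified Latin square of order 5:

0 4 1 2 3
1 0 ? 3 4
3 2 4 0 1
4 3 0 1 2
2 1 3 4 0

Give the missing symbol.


Row 1 contains symbols [0, 1, 3, 4] — missing [2].
Column 2 contains symbols [0, 1, 3, 4] — missing [2].
The missing symbol must appear in both missing sets; intersection = [2].
Therefore the hidden value is 2.

Missing value = 2.


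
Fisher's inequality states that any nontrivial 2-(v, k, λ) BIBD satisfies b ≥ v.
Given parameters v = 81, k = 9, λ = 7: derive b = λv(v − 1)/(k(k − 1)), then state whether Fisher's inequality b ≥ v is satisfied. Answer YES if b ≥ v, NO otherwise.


r = λ(v − 1)/(k − 1) = 7·80/8 = 70.
b = vr/k = 81·70/9 = 630.
Fisher's inequality: b ≥ v ⇔ 630 ≥ 81? YES.

YES


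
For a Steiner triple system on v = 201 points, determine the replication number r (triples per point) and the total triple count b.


An STS(v) is a 2-(v, 3, 1) BIBD: block size k = 3, λ = 1.
Replication: r(k − 1) = λ(v − 1) ⇒ r·2 = 201 − 1 = 200 ⇒ r = 100.
Block count: b = v(v − 1)/6 = 201·200/6 = 40200/6 = 6700.
(Check via bk = vr: 6700·3 = 20100 = 201·100 = 20100 ✓.)

r = 100, b = 6700.


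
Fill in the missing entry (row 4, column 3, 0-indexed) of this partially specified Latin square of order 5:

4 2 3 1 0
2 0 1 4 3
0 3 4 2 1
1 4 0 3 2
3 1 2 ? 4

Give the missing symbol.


Row 4 contains symbols [1, 2, 3, 4] — missing [0].
Column 3 contains symbols [1, 2, 3, 4] — missing [0].
The missing symbol must appear in both missing sets; intersection = [0].
Therefore the hidden value is 0.

Missing value = 0.


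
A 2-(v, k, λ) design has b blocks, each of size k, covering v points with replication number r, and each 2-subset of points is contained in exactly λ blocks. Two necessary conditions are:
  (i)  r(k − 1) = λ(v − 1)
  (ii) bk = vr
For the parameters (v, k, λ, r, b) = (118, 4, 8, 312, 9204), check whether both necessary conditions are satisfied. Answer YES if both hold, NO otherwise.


Condition (i): r(k − 1) = 312·3 = 936; λ(v − 1) = 8·117 = 936. Match? YES.
Condition (ii): bk = 9204·4 = 36816; vr = 118·312 = 36816. Match? YES.
Both conditions hold? YES.

YES


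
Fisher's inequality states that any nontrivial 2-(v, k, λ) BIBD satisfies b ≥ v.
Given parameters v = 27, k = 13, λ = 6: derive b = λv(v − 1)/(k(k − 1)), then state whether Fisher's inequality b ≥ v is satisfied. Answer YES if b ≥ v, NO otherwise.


r = λ(v − 1)/(k − 1) = 6·26/12 = 13.
b = vr/k = 27·13/13 = 27.
Fisher's inequality: b ≥ v ⇔ 27 ≥ 27? YES.

YES


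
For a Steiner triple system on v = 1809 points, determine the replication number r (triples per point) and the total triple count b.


An STS(v) is a 2-(v, 3, 1) BIBD: block size k = 3, λ = 1.
Replication: r(k − 1) = λ(v − 1) ⇒ r·2 = 1809 − 1 = 1808 ⇒ r = 904.
Block count: b = v(v − 1)/6 = 1809·1808/6 = 3270672/6 = 545112.
(Check via bk = vr: 545112·3 = 1635336 = 1809·904 = 1635336 ✓.)

r = 904, b = 545112.


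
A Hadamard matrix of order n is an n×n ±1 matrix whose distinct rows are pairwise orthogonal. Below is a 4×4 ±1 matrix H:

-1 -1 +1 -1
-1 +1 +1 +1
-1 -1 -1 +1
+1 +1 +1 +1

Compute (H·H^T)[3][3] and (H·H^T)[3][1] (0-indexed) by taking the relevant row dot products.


Row 1 of H: [-1, 1, 1, 1].
Row 3 of H: [1, 1, 1, 1].
(H·H^T)[3][3] = Σ_j H[3][j]·H[3][j] = (1)² + (1)² + (1)² + (1)² = 1 + 1 + 1 + 1 = 4.
(H·H^T)[3][1] = Σ_j H[3][j]·H[1][j] = (1)·(-1) + (1)·(1) + (1)·(1) + (1)·(1) = -1 + 1 + 1 + 1 = 2.
Rows 3 and 1 are not orthogonal (dot product = 2 ≠ 0), so H is not a Hadamard matrix.

(3,3) entry = 4; (3,1) entry = 2.


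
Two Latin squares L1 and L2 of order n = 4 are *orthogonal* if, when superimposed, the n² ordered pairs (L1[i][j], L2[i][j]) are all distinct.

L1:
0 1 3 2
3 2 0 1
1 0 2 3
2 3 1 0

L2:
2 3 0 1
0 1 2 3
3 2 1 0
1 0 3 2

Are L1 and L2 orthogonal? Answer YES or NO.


Form the n² = 16 superimposed pairs (L1[i][j], L2[i][j]), row by row (rows and columns indexed from 0):
row 0: (0,2) (1,3) (3,0) (2,1)
row 1: (3,0) (2,1) (0,2) (1,3)
row 2: (1,3) (0,2) (2,1) (3,0)
row 3: (2,1) (3,0) (1,3) (0,2)
Orthogonality requires all 16 pairs distinct.
But the pair (3,0) repeats: cell (0,2) has L1 = 3, L2 = 0, and cell (1,0) has L1 = 3, L2 = 0.
A repeated pair means some other pair never occurs (only 4 distinct pairs out of 16), so the squares are not orthogonal.
Conclusion: NO.

NO


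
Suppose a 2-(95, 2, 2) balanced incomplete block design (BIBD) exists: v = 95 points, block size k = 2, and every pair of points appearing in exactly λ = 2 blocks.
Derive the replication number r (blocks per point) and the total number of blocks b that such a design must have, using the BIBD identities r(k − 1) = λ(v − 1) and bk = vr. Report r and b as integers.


Any 2-(v, k, λ) BIBD satisfies two necessary conditions:
  (i)  Each point sits in r blocks, and counting incidences through any fixed point gives r(k − 1) = λ(v − 1), so r = λ(v − 1)/(k − 1).
  (ii) Total incidences bk = vr, so b = vr/k.
Step 1: r = λ(v − 1)/(k − 1) = 2·(95 − 1)/(2 − 1) = 2·94/1 = 188/1 = 188.
Step 2: b = vr/k = 95·188/2 = 17860/2 = 8930.
Check integrality: r = 188 ∈ Z ✓, b = 8930 ∈ Z ✓.
(These identities are necessary conditions: they determine r and b for any design with these parameters, but do not by themselves prove that one exists.)

r = 188, b = 8930.


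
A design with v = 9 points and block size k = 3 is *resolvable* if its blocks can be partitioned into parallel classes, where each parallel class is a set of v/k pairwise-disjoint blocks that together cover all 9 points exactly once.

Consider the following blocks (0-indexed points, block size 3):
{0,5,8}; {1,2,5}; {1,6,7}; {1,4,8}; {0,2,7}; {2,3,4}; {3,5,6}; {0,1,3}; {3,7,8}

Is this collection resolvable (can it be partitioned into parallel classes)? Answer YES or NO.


v = 9, block size k = 3, number of blocks = 9.
For resolvability, blocks must partition into parallel classes of size v/k = 3.
Total blocks must therefore be a multiple of 3: 9 = 3·3 + 0 ⇒ divisible ✓.
Consider block {1,2,5}. The only other block(s) in the collection disjoint from it are {3,7,8} — just 1 block(s). Any parallel class containing {1,2,5} would need 2 other blocks each disjoint from it, so no parallel class of size 3 can contain {1,2,5}.
Since every block must belong to some parallel class in a resolution, the collection cannot be partitioned into parallel classes.
Resolvable? NO.

NO


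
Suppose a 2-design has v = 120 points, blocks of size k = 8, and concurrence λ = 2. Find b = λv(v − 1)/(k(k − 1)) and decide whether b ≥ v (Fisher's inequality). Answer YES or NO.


b = λv(v − 1)/(k(k − 1)) = 2·120·119/(8·7) = 28560/56 = 510.
Compare with v = 120: b ≥ v, so Fisher's inequality holds.

YES


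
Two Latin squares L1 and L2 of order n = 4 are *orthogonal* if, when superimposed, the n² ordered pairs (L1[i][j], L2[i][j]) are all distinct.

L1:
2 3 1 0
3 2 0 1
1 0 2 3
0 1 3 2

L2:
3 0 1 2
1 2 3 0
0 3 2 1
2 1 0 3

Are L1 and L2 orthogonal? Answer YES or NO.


Form the n² = 16 superimposed pairs (L1[i][j], L2[i][j]), row by row (rows and columns indexed from 0):
row 0: (2,3) (3,0) (1,1) (0,2)
row 1: (3,1) (2,2) (0,3) (1,0)
row 2: (1,0) (0,3) (2,2) (3,1)
row 3: (0,2) (1,1) (3,0) (2,3)
Orthogonality requires all 16 pairs distinct.
But the pair (1,0) repeats: cell (1,3) has L1 = 1, L2 = 0, and cell (2,0) has L1 = 1, L2 = 0.
A repeated pair means some other pair never occurs (only 8 distinct pairs out of 16), so the squares are not orthogonal.
Conclusion: NO.

NO


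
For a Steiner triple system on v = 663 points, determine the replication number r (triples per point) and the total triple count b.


An STS(v) is a 2-(v, 3, 1) BIBD: block size k = 3, λ = 1.
Replication: r(k − 1) = λ(v − 1) ⇒ r·2 = 663 − 1 = 662 ⇒ r = 331.
Block count: b = v(v − 1)/6 = 663·662/6 = 438906/6 = 73151.
(Check via bk = vr: 73151·3 = 219453 = 663·331 = 219453 ✓.)

r = 331, b = 73151.


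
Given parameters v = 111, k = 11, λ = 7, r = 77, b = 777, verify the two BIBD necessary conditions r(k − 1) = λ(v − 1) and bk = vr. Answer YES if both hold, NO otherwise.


Condition (i): r(k − 1) = 77·10 = 770; λ(v − 1) = 7·110 = 770. Match? YES.
Condition (ii): bk = 777·11 = 8547; vr = 111·77 = 8547. Match? YES.
Both conditions hold? YES.

YES


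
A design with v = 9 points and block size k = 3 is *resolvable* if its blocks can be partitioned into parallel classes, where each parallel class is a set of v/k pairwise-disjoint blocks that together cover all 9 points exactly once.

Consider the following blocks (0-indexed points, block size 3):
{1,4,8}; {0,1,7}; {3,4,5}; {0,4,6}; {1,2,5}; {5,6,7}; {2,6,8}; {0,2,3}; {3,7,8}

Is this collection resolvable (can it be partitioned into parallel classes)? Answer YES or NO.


v = 9, block size k = 3, number of blocks = 9.
For resolvability, blocks must partition into parallel classes of size v/k = 3.
Total blocks must therefore be a multiple of 3: 9 = 3·3 + 0 ⇒ divisible ✓.
Greedy packing gives 3 candidate class(es). Each should be a full parallel class (size 3, covers all 9 points).
  Class 1 (3 blocks): {1,4,8}; {5,6,7}; {0,2,3}. Points covered: [0, 1, 2, 3, 4, 5, 6, 7, 8].
  Class 2 (3 blocks): {0,1,7}; {3,4,5}; {2,6,8}. Points covered: [0, 1, 2, 3, 4, 5, 6, 7, 8].
  Class 3 (3 blocks): {0,4,6}; {1,2,5}; {3,7,8}. Points covered: [0, 1, 2, 3, 4, 5, 6, 7, 8].
All classes full (size 3)? YES. All classes cover every point? YES.
Resolvable? YES.

YES


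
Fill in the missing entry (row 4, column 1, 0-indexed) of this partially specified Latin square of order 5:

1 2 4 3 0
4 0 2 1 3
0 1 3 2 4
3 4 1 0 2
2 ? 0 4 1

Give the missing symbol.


Row 4 contains symbols [0, 1, 2, 4] — missing [3].
Column 1 contains symbols [0, 1, 2, 4] — missing [3].
The missing symbol must appear in both missing sets; intersection = [3].
Therefore the hidden value is 3.

Missing value = 3.


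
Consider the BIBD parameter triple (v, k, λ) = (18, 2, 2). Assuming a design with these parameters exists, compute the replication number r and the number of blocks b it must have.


Any 2-(v, k, λ) BIBD satisfies two necessary conditions:
  (i)  Each point sits in r blocks, and counting incidences through any fixed point gives r(k − 1) = λ(v − 1), so r = λ(v − 1)/(k − 1).
  (ii) Total incidences bk = vr, so b = vr/k.
Step 1: r = λ(v − 1)/(k − 1) = 2·(18 − 1)/(2 − 1) = 2·17/1 = 34/1 = 34.
Step 2: b = vr/k = 18·34/2 = 612/2 = 306.
Check integrality: r = 34 ∈ Z ✓, b = 306 ∈ Z ✓.
(These identities are necessary conditions: they determine r and b for any design with these parameters, but do not by themselves prove that one exists.)

r = 34, b = 306.


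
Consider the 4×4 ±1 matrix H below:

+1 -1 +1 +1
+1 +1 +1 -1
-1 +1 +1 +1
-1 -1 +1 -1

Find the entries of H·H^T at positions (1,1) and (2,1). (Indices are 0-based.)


Row 1 of H: [1, 1, 1, -1].
Row 2 of H: [-1, 1, 1, 1].
(H·H^T)[1][1] = Σ_j H[1][j]·H[1][j] = (1)² + (1)² + (1)² + (-1)² = 1 + 1 + 1 + 1 = 4.
(H·H^T)[2][1] = Σ_j H[2][j]·H[1][j] = (-1)·(1) + (1)·(1) + (1)·(1) + (1)·(-1) = -1 + 1 + 1 + -1 = 0.
So rows 2 and 1 are orthogonal; the diagonal entry equals n = 4.

(1,1) entry = 4; (2,1) entry = 0.


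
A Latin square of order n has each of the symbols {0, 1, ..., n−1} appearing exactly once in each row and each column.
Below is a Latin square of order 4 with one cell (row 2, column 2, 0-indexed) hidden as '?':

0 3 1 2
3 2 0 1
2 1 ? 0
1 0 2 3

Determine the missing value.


Row 2 contains symbols [0, 1, 2] — missing [3].
Column 2 contains symbols [0, 1, 2] — missing [3].
The missing symbol must appear in both missing sets; intersection = [3].
Therefore the hidden value is 3.

Missing value = 3.


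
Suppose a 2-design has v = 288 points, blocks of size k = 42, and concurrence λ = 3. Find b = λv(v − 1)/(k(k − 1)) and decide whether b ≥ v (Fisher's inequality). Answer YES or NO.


b = λv(v − 1)/(k(k − 1)) = 3·288·287/(42·41) = 247968/1722 = 144.
Compare with v = 288: b < v, so Fisher's inequality fails.

NO


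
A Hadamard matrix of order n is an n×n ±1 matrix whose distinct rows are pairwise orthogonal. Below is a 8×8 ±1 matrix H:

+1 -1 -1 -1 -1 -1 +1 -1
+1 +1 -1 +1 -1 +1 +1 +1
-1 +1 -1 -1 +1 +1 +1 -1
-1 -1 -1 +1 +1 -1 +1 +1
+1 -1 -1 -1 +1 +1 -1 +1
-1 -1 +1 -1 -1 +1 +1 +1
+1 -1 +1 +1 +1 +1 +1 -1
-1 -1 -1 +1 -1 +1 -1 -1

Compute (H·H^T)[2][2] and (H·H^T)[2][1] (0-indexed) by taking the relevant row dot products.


Row 1 of H: [1, 1, -1, 1, -1, 1, 1, 1].
Row 2 of H: [-1, 1, -1, -1, 1, 1, 1, -1].
(H·H^T)[2][2] = Σ_j H[2][j]·H[2][j] = (-1)² + (1)² + (-1)² + (-1)² + (1)² + (1)² + (1)² + (-1)² = 1 + 1 + 1 + 1 + 1 + 1 + 1 + 1 = 8.
(H·H^T)[2][1] = Σ_j H[2][j]·H[1][j] = (-1)·(1) + (1)·(1) + (-1)·(-1) + (-1)·(1) + (1)·(-1) + (1)·(1) + (1)·(1) + (-1)·(1) = -1 + 1 + 1 + -1 + -1 + 1 + 1 + -1 = 0.
So rows 2 and 1 are orthogonal; the diagonal entry equals n = 8.

(2,2) entry = 8; (2,1) entry = 0.


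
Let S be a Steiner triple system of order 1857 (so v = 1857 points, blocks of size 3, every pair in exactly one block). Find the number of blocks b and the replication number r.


An STS(v) is a 2-(v, 3, 1) BIBD: block size k = 3, λ = 1.
Replication: r(k − 1) = λ(v − 1) ⇒ r·2 = 1857 − 1 = 1856 ⇒ r = 928.
Block count: bk = vr ⇒ b·3 = 1857·928 = 1723296 ⇒ b = 574432.

r = 928, b = 574432.


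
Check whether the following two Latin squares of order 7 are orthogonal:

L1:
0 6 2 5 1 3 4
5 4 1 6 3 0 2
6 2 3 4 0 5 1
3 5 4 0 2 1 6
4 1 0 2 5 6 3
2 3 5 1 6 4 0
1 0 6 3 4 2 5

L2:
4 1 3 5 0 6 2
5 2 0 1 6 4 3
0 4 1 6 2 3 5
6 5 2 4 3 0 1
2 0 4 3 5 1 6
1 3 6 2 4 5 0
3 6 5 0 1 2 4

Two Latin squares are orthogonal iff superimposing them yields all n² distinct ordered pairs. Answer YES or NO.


Form the n² = 49 superimposed pairs (L1[i][j], L2[i][j]), row by row (rows and columns indexed from 0):
row 0: (0,4) (6,1) (2,3) (5,5) (1,0) (3,6) (4,2)
row 1: (5,5) (4,2) (1,0) (6,1) (3,6) (0,4) (2,3)
row 2: (6,0) (2,4) (3,1) (4,6) (0,2) (5,3) (1,5)
row 3: (3,6) (5,5) (4,2) (0,4) (2,3) (1,0) (6,1)
row 4: (4,2) (1,0) (0,4) (2,3) (5,5) (6,1) (3,6)
row 5: (2,1) (3,3) (5,6) (1,2) (6,4) (4,5) (0,0)
row 6: (1,3) (0,6) (6,5) (3,0) (4,1) (2,2) (5,4)
Orthogonality requires all 49 pairs distinct.
But the pair (5,5) repeats: cell (0,3) has L1 = 5, L2 = 5, and cell (1,0) has L1 = 5, L2 = 5.
A repeated pair means some other pair never occurs (only 28 distinct pairs out of 49), so the squares are not orthogonal.
Conclusion: NO.

NO


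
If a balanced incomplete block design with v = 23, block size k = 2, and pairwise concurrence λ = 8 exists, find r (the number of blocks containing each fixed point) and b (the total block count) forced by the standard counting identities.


Any 2-(v, k, λ) BIBD satisfies two necessary conditions:
  (i)  Each point sits in r blocks, and counting incidences through any fixed point gives r(k − 1) = λ(v − 1), so r = λ(v − 1)/(k − 1).
  (ii) Total incidences bk = vr, so b = vr/k.
Step 1: r = λ(v − 1)/(k − 1) = 8·(23 − 1)/(2 − 1) = 8·22/1 = 176/1 = 176.
Step 2: b = vr/k = 23·176/2 = 4048/2 = 2024.
Check integrality: r = 176 ∈ Z ✓, b = 2024 ∈ Z ✓.
(These identities are necessary conditions: they determine r and b for any design with these parameters, but do not by themselves prove that one exists.)

r = 176, b = 2024.


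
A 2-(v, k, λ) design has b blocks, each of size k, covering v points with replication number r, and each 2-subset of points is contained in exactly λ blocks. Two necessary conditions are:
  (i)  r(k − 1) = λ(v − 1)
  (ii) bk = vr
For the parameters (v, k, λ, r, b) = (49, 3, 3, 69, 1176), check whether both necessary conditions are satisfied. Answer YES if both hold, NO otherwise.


Condition (i): r(k − 1) = 69·2 = 138; λ(v − 1) = 3·48 = 144. Match? NO.
Condition (ii): bk = 1176·3 = 3528; vr = 49·69 = 3381. Match? NO.
Both conditions hold? NO.

NO


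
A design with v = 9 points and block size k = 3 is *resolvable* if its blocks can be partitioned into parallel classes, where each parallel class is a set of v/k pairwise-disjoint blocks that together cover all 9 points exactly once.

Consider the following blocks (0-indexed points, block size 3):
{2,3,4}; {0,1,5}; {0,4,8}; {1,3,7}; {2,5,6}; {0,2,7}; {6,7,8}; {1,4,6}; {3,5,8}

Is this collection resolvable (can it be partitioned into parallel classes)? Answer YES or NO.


v = 9, block size k = 3, number of blocks = 9.
For resolvability, blocks must partition into parallel classes of size v/k = 3.
Total blocks must therefore be a multiple of 3: 9 = 3·3 + 0 ⇒ divisible ✓.
Greedy packing gives 3 candidate class(es). Each should be a full parallel class (size 3, covers all 9 points).
  Class 1 (3 blocks): {2,3,4}; {0,1,5}; {6,7,8}. Points covered: [0, 1, 2, 3, 4, 5, 6, 7, 8].
  Class 2 (3 blocks): {0,4,8}; {1,3,7}; {2,5,6}. Points covered: [0, 1, 2, 3, 4, 5, 6, 7, 8].
  Class 3 (3 blocks): {0,2,7}; {1,4,6}; {3,5,8}. Points covered: [0, 1, 2, 3, 4, 5, 6, 7, 8].
All classes full (size 3)? YES. All classes cover every point? YES.
Resolvable? YES.

YES


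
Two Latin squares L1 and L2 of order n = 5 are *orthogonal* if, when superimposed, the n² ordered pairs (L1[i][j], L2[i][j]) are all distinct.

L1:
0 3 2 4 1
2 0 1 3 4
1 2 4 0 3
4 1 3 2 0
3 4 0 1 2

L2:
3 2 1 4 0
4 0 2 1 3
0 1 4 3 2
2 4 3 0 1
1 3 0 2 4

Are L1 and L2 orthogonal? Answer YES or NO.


Form the n² = 25 superimposed pairs (L1[i][j], L2[i][j]), row by row (rows and columns indexed from 0):
row 0: (0,3) (3,2) (2,1) (4,4) (1,0)
row 1: (2,4) (0,0) (1,2) (3,1) (4,3)
row 2: (1,0) (2,1) (4,4) (0,3) (3,2)
row 3: (4,2) (1,4) (3,3) (2,0) (0,1)
row 4: (3,1) (4,3) (0,0) (1,2) (2,4)
Orthogonality requires all 25 pairs distinct.
But the pair (1,0) repeats: cell (0,4) has L1 = 1, L2 = 0, and cell (2,0) has L1 = 1, L2 = 0.
A repeated pair means some other pair never occurs (only 15 distinct pairs out of 25), so the squares are not orthogonal.
Conclusion: NO.

NO


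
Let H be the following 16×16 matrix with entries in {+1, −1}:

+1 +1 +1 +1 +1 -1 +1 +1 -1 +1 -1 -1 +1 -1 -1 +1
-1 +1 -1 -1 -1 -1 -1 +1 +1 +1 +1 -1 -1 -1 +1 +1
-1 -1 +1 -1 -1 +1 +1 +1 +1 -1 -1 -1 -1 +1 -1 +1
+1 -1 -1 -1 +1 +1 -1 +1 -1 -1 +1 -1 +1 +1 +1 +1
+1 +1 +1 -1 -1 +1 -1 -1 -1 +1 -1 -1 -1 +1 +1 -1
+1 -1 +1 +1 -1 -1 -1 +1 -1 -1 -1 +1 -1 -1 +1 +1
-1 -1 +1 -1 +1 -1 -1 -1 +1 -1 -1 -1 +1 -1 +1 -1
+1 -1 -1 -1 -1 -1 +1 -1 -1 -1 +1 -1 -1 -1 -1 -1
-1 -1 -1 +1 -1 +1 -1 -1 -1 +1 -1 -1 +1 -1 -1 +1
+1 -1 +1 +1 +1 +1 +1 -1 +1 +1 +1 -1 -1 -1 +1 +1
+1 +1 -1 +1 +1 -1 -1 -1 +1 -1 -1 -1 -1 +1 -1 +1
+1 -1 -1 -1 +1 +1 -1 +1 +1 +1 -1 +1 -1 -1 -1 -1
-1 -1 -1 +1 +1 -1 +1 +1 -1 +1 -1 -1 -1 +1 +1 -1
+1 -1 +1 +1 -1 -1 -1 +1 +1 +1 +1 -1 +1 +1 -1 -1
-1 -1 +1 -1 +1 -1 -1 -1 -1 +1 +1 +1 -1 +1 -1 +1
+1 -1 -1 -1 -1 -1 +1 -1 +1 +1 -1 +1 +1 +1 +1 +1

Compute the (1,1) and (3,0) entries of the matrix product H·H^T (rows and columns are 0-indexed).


Row 0 of H: [1, 1, 1, 1, 1, -1, 1, 1, -1, 1, -1, -1, 1, -1, -1, 1].
Row 1 of H: [-1, 1, -1, -1, -1, -1, -1, 1, 1, 1, 1, -1, -1, -1, 1, 1].
Row 3 of H: [1, -1, -1, -1, 1, 1, -1, 1, -1, -1, 1, -1, 1, 1, 1, 1].
(H·H^T)[1][1] = Σ_j H[1][j]·H[1][j] = (-1)² + (1)² + (-1)² + (-1)² + (-1)² + (-1)² + (-1)² + (1)² + (1)² + (1)² + (1)² + (-1)² + (-1)² + (-1)² + (1)² + (1)² = 1 + 1 + 1 + 1 + 1 + 1 + 1 + 1 + 1 + 1 + 1 + 1 + 1 + 1 + 1 + 1 = 16.
(H·H^T)[3][0] = Σ_j H[3][j]·H[0][j] = (1)·(1) + (-1)·(1) + (-1)·(1) + (-1)·(1) + (1)·(1) + (1)·(-1) + (-1)·(1) + (1)·(1) + (-1)·(-1) + (-1)·(1) + (1)·(-1) + (-1)·(-1) + (1)·(1) + (1)·(-1) + (1)·(-1) + (1)·(1) = 1 + -1 + -1 + -1 + 1 + -1 + -1 + 1 + 1 + -1 + -1 + 1 + 1 + -1 + -1 + 1 = -2.
Rows 3 and 0 are not orthogonal (dot product = -2 ≠ 0), so H is not a Hadamard matrix.

(1,1) entry = 16; (3,0) entry = -2.


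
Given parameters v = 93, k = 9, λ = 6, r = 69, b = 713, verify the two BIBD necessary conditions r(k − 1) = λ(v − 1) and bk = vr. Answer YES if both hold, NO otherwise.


Condition (i): r(k − 1) = 69·8 = 552; λ(v − 1) = 6·92 = 552. Match? YES.
Condition (ii): bk = 713·9 = 6417; vr = 93·69 = 6417. Match? YES.
Both conditions hold? YES.

YES


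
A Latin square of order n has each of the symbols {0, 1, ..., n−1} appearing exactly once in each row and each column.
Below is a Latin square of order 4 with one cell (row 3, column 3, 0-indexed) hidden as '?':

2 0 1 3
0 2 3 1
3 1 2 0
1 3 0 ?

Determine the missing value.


Row 3 contains symbols [0, 1, 3] — missing [2].
Column 3 contains symbols [0, 1, 3] — missing [2].
The missing symbol must appear in both missing sets; intersection = [2].
Therefore the hidden value is 2.

Missing value = 2.


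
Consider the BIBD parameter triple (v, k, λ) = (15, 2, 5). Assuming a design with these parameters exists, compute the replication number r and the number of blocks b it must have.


Any 2-(v, k, λ) BIBD satisfies two necessary conditions:
  (i)  Each point sits in r blocks, and counting incidences through any fixed point gives r(k − 1) = λ(v − 1), so r = λ(v − 1)/(k − 1).
  (ii) Total incidences bk = vr, so b = vr/k.
Step 1: r = λ(v − 1)/(k − 1) = 5·(15 − 1)/(2 − 1) = 5·14/1 = 70/1 = 70.
Step 2: b = vr/k = 15·70/2 = 1050/2 = 525.
Check integrality: r = 70 ∈ Z ✓, b = 525 ∈ Z ✓.
(These identities are necessary conditions: they determine r and b for any design with these parameters, but do not by themselves prove that one exists.)

r = 70, b = 525.


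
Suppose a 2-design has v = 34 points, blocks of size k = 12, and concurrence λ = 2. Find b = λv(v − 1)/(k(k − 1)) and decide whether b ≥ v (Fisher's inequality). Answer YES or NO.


b = λv(v − 1)/(k(k − 1)) = 2·34·33/(12·11) = 2244/132 = 17.
Compare with v = 34: b < v, so Fisher's inequality fails.

NO


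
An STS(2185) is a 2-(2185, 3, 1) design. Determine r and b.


An STS(v) is a 2-(v, 3, 1) BIBD: block size k = 3, λ = 1.
Replication: r(k − 1) = λ(v − 1) ⇒ r·2 = 2185 − 1 = 2184 ⇒ r = 1092.
Block count: bk = vr ⇒ b·3 = 2185·1092 = 2386020 ⇒ b = 795340.

r = 1092, b = 795340.


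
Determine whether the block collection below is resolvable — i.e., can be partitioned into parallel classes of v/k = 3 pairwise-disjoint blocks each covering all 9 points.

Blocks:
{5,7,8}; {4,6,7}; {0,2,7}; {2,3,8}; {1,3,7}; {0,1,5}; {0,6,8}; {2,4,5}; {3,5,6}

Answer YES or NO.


v = 9, block size k = 3, number of blocks = 9.
For resolvability, blocks must partition into parallel classes of size v/k = 3.
Total blocks must therefore be a multiple of 3: 9 = 3·3 + 0 ⇒ divisible ✓.
Consider block {5,7,8}. It intersects every other block in the collection, so no parallel class of size 3 can contain it.
Since every block must belong to some parallel class in a resolution, the collection cannot be partitioned into parallel classes.
Resolvable? NO.

NO


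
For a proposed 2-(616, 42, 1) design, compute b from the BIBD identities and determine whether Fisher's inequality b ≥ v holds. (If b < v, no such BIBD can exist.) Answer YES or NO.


b = λv(v − 1)/(k(k − 1)) = 1·616·615/(42·41) = 378840/1722 = 220.
Compare with v = 616: b < v, so Fisher's inequality fails.

NO


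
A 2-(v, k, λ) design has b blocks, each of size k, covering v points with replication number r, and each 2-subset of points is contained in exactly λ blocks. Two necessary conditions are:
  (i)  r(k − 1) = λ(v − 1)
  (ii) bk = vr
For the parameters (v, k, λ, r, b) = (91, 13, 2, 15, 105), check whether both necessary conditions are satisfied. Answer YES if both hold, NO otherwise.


Condition (i): r(k − 1) = 15·12 = 180; λ(v − 1) = 2·90 = 180. Match? YES.
Condition (ii): bk = 105·13 = 1365; vr = 91·15 = 1365. Match? YES.
Both conditions hold? YES.

YES


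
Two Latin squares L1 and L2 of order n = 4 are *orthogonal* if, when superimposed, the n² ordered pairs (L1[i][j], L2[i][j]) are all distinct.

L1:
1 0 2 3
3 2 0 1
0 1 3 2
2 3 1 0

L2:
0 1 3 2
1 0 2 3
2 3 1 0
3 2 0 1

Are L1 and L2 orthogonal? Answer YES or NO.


Form the n² = 16 superimposed pairs (L1[i][j], L2[i][j]), row by row (rows and columns indexed from 0):
row 0: (1,0) (0,1) (2,3) (3,2)
row 1: (3,1) (2,0) (0,2) (1,3)
row 2: (0,2) (1,3) (3,1) (2,0)
row 3: (2,3) (3,2) (1,0) (0,1)
Orthogonality requires all 16 pairs distinct.
But the pair (0,2) repeats: cell (1,2) has L1 = 0, L2 = 2, and cell (2,0) has L1 = 0, L2 = 2.
A repeated pair means some other pair never occurs (only 8 distinct pairs out of 16), so the squares are not orthogonal.
Conclusion: NO.

NO


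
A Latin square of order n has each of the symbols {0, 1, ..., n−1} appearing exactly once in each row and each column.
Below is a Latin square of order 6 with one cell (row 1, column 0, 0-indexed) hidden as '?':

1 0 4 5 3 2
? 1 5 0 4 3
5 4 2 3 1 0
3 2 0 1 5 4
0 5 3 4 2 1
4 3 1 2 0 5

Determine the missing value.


Row 1 contains symbols [0, 1, 3, 4, 5] — missing [2].
Column 0 contains symbols [0, 1, 3, 4, 5] — missing [2].
The missing symbol must appear in both missing sets; intersection = [2].
Therefore the hidden value is 2.

Missing value = 2.


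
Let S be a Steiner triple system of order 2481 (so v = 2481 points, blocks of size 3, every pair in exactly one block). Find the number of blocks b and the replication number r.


An STS(v) is a 2-(v, 3, 1) BIBD: block size k = 3, λ = 1.
Replication: r(k − 1) = λ(v − 1) ⇒ r·2 = 2481 − 1 = 2480 ⇒ r = 1240.
Block count: b = v(v − 1)/6 = 2481·2480/6 = 6152880/6 = 1025480.
(Check via bk = vr: 1025480·3 = 3076440 = 2481·1240 = 3076440 ✓.)

r = 1240, b = 1025480.


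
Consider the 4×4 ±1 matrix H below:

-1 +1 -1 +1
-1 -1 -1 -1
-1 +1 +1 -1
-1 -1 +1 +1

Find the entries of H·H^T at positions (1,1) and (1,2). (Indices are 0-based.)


Row 1 of H: [-1, -1, -1, -1].
Row 2 of H: [-1, 1, 1, -1].
(H·H^T)[1][1] = Σ_j H[1][j]·H[1][j] = (-1)² + (-1)² + (-1)² + (-1)² = 1 + 1 + 1 + 1 = 4.
(H·H^T)[1][2] = Σ_j H[1][j]·H[2][j] = (-1)·(-1) + (-1)·(1) + (-1)·(1) + (-1)·(-1) = 1 + -1 + -1 + 1 = 0.
So rows 1 and 2 are orthogonal; the diagonal entry equals n = 4.

(1,1) entry = 4; (1,2) entry = 0.


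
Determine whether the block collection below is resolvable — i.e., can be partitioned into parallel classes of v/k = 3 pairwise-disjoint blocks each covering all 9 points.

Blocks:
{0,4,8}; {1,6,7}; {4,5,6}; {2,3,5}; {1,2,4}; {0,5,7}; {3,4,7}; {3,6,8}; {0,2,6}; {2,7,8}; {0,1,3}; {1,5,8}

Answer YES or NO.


v = 9, block size k = 3, number of blocks = 12.
For resolvability, blocks must partition into parallel classes of size v/k = 3.
Total blocks must therefore be a multiple of 3: 12 = 3·4 + 0 ⇒ divisible ✓.
Greedy packing gives 4 candidate class(es). Each should be a full parallel class (size 3, covers all 9 points).
  Class 1 (3 blocks): {0,4,8}; {1,6,7}; {2,3,5}. Points covered: [0, 1, 2, 3, 4, 5, 6, 7, 8].
  Class 2 (3 blocks): {4,5,6}; {2,7,8}; {0,1,3}. Points covered: [0, 1, 2, 3, 4, 5, 6, 7, 8].
  Class 3 (3 blocks): {1,2,4}; {0,5,7}; {3,6,8}. Points covered: [0, 1, 2, 3, 4, 5, 6, 7, 8].
  Class 4 (3 blocks): {3,4,7}; {0,2,6}; {1,5,8}. Points covered: [0, 1, 2, 3, 4, 5, 6, 7, 8].
All classes full (size 3)? YES. All classes cover every point? YES.
Resolvable? YES.

YES


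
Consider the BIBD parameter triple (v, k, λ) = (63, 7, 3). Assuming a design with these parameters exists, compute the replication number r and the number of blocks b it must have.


Any 2-(v, k, λ) BIBD satisfies two necessary conditions:
  (i)  Each point sits in r blocks, and counting incidences through any fixed point gives r(k − 1) = λ(v − 1), so r = λ(v − 1)/(k − 1).
  (ii) Total incidences bk = vr, so b = vr/k.
Step 1: r = λ(v − 1)/(k − 1) = 3·(63 − 1)/(7 − 1) = 3·62/6 = 186/6 = 31.
Step 2: b = vr/k = 63·31/7 = 1953/7 = 279.
Check integrality: r = 31 ∈ Z ✓, b = 279 ∈ Z ✓.
(These identities are necessary conditions: they determine r and b for any design with these parameters, but do not by themselves prove that one exists.)

r = 31, b = 279.


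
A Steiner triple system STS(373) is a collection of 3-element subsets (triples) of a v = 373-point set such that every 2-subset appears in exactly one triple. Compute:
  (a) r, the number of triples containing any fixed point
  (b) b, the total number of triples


An STS(v) is a 2-(v, 3, 1) BIBD: block size k = 3, λ = 1.
Replication: r(k − 1) = λ(v − 1) ⇒ r·2 = 373 − 1 = 372 ⇒ r = 186.
Block count: bk = vr ⇒ b·3 = 373·186 = 69378 ⇒ b = 23126.

r = 186, b = 23126.


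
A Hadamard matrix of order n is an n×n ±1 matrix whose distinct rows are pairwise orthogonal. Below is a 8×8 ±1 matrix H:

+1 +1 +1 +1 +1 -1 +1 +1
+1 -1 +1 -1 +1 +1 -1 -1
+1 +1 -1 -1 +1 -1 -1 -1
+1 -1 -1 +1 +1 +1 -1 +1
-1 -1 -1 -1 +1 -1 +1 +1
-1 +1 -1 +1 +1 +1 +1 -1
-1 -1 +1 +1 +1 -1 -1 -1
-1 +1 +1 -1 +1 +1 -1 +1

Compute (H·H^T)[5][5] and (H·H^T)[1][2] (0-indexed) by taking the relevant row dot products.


Row 1 of H: [1, -1, 1, -1, 1, 1, -1, -1].
Row 2 of H: [1, 1, -1, -1, 1, -1, -1, -1].
Row 5 of H: [-1, 1, -1, 1, 1, 1, 1, -1].
(H·H^T)[5][5] = Σ_j H[5][j]·H[5][j] = (-1)² + (1)² + (-1)² + (1)² + (1)² + (1)² + (1)² + (-1)² = 1 + 1 + 1 + 1 + 1 + 1 + 1 + 1 = 8.
(H·H^T)[1][2] = Σ_j H[1][j]·H[2][j] = (1)·(1) + (-1)·(1) + (1)·(-1) + (-1)·(-1) + (1)·(1) + (1)·(-1) + (-1)·(-1) + (-1)·(-1) = 1 + -1 + -1 + 1 + 1 + -1 + 1 + 1 = 2.
Rows 1 and 2 are not orthogonal (dot product = 2 ≠ 0), so H is not a Hadamard matrix.

(5,5) entry = 8; (1,2) entry = 2.


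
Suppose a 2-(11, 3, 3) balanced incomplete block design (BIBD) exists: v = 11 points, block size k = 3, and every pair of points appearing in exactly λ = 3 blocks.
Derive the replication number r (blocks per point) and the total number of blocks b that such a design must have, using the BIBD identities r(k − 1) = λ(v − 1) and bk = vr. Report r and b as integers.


Any 2-(v, k, λ) BIBD satisfies two necessary conditions:
  (i)  Each point sits in r blocks, and counting incidences through any fixed point gives r(k − 1) = λ(v − 1), so r = λ(v − 1)/(k − 1).
  (ii) Total incidences bk = vr, so b = vr/k.
Step 1: r = λ(v − 1)/(k − 1) = 3·(11 − 1)/(3 − 1) = 3·10/2 = 30/2 = 15.
Step 2: b = vr/k = 11·15/3 = 165/3 = 55.
Check integrality: r = 15 ∈ Z ✓, b = 55 ∈ Z ✓.
(These identities are necessary conditions: they determine r and b for any design with these parameters, but do not by themselves prove that one exists.)

r = 15, b = 55.


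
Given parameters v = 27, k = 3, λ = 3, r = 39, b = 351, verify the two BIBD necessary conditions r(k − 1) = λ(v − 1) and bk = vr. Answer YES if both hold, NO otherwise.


Condition (i): r(k − 1) = 39·2 = 78; λ(v − 1) = 3·26 = 78. Match? YES.
Condition (ii): bk = 351·3 = 1053; vr = 27·39 = 1053. Match? YES.
Both conditions hold? YES.

YES
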